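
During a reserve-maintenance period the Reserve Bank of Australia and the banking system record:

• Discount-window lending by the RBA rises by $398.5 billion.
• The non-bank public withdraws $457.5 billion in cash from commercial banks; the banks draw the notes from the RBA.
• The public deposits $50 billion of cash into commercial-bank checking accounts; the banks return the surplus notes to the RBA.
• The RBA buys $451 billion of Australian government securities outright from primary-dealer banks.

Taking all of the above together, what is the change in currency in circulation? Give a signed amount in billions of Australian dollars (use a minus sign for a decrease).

RBA balance sheet:
  Assets:      Securities +$451B, Loans to banks +$398.5B
  Liabilities: Bank reserves +$442B, Currency in circulation +$407.5B
So the change in currency in circulation is +$407.5 billion.

+$407.5 billion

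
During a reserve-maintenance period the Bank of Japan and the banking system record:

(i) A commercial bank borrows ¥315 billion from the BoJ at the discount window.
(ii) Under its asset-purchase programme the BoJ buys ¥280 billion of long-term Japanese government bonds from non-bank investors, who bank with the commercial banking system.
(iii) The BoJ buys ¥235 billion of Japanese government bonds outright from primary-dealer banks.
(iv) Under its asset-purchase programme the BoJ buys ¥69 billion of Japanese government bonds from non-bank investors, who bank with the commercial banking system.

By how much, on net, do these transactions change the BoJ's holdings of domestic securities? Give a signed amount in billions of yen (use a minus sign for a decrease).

+¥584 billion

Discount-window loan ¥315 billion: the BoJ's securities portfolio is untouched → 0.
Asset purchase (from non-banks) ¥280 billion: securities added to the BoJ's portfolio → +¥280B.
OMO purchase (from banks) ¥235 billion: securities added to the BoJ's portfolio → +¥235B.
Asset purchase (from non-banks) ¥69 billion: securities added to the BoJ's portfolio → +¥69B.
Net: 0 + 280 + 235 + 69 = +¥584 billion.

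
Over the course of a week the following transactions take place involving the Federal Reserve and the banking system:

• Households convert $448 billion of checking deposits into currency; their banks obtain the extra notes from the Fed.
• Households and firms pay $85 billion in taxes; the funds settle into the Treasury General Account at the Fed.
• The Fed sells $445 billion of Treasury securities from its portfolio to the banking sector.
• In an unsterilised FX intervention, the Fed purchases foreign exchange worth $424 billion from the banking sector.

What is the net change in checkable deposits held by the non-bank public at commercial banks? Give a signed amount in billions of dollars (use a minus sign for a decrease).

-$533 billion

Fed balance sheet:
  Assets:      Securities −$445B, Foreign assets +$424B
  Liabilities: Bank reserves −$554B, Currency in circulation +$448B, Government deposits +$85B
Commercial banking system:
  Assets:      Reserves at CB −$554B, Securities +$445B, Foreign assets −$424B
  Liabilities: Checkable deposits −$533B
So the change in checkable deposits held by the non-bank public at commercial banks is -$533 billion.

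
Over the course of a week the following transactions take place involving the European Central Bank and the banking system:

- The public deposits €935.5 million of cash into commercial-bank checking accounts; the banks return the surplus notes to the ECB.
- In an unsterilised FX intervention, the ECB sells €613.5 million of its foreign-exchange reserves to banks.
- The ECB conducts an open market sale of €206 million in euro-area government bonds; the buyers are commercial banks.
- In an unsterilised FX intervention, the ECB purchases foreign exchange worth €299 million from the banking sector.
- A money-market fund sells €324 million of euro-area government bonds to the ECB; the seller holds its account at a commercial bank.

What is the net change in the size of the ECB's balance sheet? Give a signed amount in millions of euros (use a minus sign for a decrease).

ECB balance sheet:
  Assets:      Securities +€118M, Foreign assets −€314.5M
  Liabilities: Bank reserves +€739M, Currency in circulation −€935.5M
Change in total ECB assets = -€196.5 million.

-€196.5 million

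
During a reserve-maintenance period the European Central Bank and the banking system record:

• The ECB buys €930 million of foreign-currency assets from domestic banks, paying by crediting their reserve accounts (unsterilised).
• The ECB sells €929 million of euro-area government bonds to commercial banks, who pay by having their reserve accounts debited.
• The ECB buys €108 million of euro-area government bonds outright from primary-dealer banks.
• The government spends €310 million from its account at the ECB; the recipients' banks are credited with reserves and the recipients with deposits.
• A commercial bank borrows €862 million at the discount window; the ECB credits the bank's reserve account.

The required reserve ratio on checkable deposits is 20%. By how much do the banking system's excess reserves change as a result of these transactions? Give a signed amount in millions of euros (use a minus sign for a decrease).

FX purchase €930 million: reserves +€930M, deposits 0.
OMO sale (to banks) €929 million: reserves −€929M, deposits 0.
OMO purchase (from banks) €108 million: reserves +€108M, deposits 0.
Government spending €310 million: reserves +€310M, deposits +€310M.
Discount-window loan €862 million: reserves +€862M, deposits 0.
Totals: Δreserves = +€1281M, Δdeposits = +€310M.
Δrequired reserves = 20% × +€310M = +€62M.
Δexcess reserves = Δreserves − Δrequired = +€1281M − (+€62M) = +€1219 million.

+€1219 million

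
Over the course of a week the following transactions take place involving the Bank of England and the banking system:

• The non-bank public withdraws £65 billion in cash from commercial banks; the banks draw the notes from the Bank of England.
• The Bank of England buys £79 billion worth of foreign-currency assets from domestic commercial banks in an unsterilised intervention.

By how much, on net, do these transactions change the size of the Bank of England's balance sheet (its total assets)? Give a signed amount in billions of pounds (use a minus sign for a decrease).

Bank of England balance sheet:
  Assets:      Foreign assets +£79B
  Liabilities: Bank reserves +£14B, Currency in circulation +£65B
Change in total Bank of England assets = +£79 billion.

+£79 billion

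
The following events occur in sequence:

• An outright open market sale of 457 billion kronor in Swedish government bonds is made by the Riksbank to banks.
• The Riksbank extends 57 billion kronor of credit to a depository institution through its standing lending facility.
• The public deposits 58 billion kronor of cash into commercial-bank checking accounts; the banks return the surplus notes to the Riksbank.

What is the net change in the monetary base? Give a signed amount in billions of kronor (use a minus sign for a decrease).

OMO sale (to banks) 457 billion kronor: Riksbank balance sheet contracts → −457B.
Discount-window loan 57 billion kronor: Riksbank balance sheet expands → +57B.
Currency deposit 58 billion kronor: just a shift between currency and reserves — both are base money → 0.
Net: −457 + 57 + 0 = -400 billion.

-400 billion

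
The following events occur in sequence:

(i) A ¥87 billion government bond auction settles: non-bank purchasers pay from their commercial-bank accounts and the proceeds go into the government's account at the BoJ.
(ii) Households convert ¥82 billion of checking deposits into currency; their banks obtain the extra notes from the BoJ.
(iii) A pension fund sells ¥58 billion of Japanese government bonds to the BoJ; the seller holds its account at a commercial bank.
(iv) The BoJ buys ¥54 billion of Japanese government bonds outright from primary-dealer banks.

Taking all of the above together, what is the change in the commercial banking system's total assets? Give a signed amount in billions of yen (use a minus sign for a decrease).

-¥111 billion

BoJ balance sheet:
  Assets:      Securities +¥112B
  Liabilities: Bank reserves −¥57B, Currency in circulation +¥82B, Government deposits +¥87B
Commercial banking system:
  Assets:      Reserves at CB −¥57B, Securities −¥54B
  Liabilities: Checkable deposits −¥111B
Change in total bank assets = -¥111 billion.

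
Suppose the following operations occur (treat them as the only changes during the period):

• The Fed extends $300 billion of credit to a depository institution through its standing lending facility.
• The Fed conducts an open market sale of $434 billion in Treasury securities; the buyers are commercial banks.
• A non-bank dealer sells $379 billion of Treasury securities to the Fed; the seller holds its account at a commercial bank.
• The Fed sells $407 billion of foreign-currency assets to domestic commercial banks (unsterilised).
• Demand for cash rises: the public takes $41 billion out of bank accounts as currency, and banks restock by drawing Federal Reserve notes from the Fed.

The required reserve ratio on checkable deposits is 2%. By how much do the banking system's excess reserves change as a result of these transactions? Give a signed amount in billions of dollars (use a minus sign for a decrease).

Discount-window loan $300 billion: reserves +$300B, deposits 0.
OMO sale (to banks) $434 billion: reserves −$434B, deposits 0.
Asset purchase (from non-banks) $379 billion: reserves +$379B, deposits +$379B.
FX sale $407 billion: reserves −$407B, deposits 0.
Currency withdrawal $41 billion: reserves −$41B, deposits −$41B.
Totals: Δreserves = −$203B, Δdeposits = +$338B.
Δrequired reserves = 2% × +$338B = +$6.76B.
Δexcess reserves = Δreserves − Δrequired = −$203B − (+$6.76B) = -$209.76 billion.

-$209.76 billion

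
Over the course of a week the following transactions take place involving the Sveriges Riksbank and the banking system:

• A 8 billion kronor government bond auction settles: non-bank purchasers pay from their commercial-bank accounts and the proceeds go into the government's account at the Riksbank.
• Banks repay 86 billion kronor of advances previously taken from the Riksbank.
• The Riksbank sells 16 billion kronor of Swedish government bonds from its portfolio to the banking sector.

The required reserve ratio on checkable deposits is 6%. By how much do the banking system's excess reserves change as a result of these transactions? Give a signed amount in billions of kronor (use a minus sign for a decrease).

-109.52 billion

Government account inflow 8 billion kronor: reserves −8B, deposits −8B.
Discount-window repayment 86 billion kronor: reserves −86B, deposits 0.
OMO sale (to banks) 16 billion kronor: reserves −16B, deposits 0.
Totals: Δreserves = −110B, Δdeposits = −8B.
Δrequired reserves = 6% × −8B = −0.48B.
Δexcess reserves = Δreserves − Δrequired = −110B − (−0.48B) = -109.52 billion.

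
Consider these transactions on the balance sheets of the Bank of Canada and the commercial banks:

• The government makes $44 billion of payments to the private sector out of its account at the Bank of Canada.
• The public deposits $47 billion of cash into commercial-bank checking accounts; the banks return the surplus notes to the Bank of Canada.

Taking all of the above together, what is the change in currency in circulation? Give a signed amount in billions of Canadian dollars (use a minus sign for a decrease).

Government spending $44 billion: no currency enters or leaves circulation → 0.
Currency deposit $47 billion: notes return to the central bank → −$47B.
Net: 0 − 47 = -$47 billion.

-$47 billion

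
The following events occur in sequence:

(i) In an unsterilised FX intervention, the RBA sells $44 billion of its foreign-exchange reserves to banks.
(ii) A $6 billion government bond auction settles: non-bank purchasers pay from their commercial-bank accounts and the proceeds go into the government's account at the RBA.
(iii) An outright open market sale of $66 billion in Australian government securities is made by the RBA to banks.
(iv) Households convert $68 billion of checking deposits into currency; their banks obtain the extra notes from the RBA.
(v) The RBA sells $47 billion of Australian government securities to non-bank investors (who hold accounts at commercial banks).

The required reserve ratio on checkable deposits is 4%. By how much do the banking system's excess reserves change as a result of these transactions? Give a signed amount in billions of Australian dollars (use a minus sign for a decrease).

FX sale $44 billion: reserves −$44B, deposits 0.
Government account inflow $6 billion: reserves −$6B, deposits −$6B.
OMO sale (to banks) $66 billion: reserves −$66B, deposits 0.
Currency withdrawal $68 billion: reserves −$68B, deposits −$68B.
Asset sale (to non-banks) $47 billion: reserves −$47B, deposits −$47B.
Totals: Δreserves = −$231B, Δdeposits = −$121B.
Δrequired reserves = 4% × −$121B = −$4.84B.
Δexcess reserves = Δreserves − Δrequired = −$231B − (−$4.84B) = -$226.16 billion.

-$226.16 billion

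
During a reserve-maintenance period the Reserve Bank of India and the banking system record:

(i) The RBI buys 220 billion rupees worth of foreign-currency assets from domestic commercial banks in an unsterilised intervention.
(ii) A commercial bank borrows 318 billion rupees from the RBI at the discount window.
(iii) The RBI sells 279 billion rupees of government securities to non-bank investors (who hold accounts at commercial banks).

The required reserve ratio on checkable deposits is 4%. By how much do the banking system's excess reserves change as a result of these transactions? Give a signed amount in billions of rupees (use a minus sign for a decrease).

+270.16 billion

FX purchase 220 billion rupees: reserves +220B, deposits 0.
Discount-window loan 318 billion rupees: reserves +318B, deposits 0.
Asset sale (to non-banks) 279 billion rupees: reserves −279B, deposits −279B.
Totals: Δreserves = +259B, Δdeposits = −279B.
Δrequired reserves = 4% × −279B = −11.16B.
Δexcess reserves = Δreserves − Δrequired = +259B − (−11.16B) = +270.16 billion.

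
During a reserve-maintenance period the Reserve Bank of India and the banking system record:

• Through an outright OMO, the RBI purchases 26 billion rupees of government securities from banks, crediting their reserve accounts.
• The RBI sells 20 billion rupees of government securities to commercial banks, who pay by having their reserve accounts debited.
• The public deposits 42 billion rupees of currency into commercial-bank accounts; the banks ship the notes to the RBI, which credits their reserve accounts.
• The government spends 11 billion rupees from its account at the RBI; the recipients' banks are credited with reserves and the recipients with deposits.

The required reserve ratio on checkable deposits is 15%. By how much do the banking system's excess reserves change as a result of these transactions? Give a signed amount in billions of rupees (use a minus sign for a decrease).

+51.05 billion

OMO purchase (from banks) 26 billion rupees: reserves +26B, deposits 0.
OMO sale (to banks) 20 billion rupees: reserves −20B, deposits 0.
Currency deposit 42 billion rupees: reserves +42B, deposits +42B.
Government spending 11 billion rupees: reserves +11B, deposits +11B.
Totals: Δreserves = +59B, Δdeposits = +53B.
Δrequired reserves = 15% × +53B = +7.95B.
Δexcess reserves = Δreserves − Δrequired = +59B − (+7.95B) = +51.05 billion.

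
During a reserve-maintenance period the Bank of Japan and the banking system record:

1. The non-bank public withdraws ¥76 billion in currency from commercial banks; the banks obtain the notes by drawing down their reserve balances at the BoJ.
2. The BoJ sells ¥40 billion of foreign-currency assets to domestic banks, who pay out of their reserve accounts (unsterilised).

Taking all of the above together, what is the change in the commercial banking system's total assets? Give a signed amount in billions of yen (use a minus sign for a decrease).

Currency withdrawal ¥76 billion: bank balance sheets shrink → −¥76B.
FX sale ¥40 billion: just an asset swap on bank balance sheets → 0.
Net: −76 + 0 = -¥76 billion.

-¥76 billion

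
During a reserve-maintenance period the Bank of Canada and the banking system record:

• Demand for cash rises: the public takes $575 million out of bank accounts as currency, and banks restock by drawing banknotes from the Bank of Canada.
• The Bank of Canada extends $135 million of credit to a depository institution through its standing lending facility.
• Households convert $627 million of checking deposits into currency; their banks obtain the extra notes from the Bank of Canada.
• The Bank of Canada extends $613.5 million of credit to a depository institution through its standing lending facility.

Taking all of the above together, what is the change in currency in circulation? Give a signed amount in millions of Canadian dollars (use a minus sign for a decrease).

Bank of Canada balance sheet:
  Assets:      Loans to banks +$748.5M
  Liabilities: Bank reserves −$453.5M, Currency in circulation +$1202M
So the change in currency in circulation is +$1202 million.

+$1202 million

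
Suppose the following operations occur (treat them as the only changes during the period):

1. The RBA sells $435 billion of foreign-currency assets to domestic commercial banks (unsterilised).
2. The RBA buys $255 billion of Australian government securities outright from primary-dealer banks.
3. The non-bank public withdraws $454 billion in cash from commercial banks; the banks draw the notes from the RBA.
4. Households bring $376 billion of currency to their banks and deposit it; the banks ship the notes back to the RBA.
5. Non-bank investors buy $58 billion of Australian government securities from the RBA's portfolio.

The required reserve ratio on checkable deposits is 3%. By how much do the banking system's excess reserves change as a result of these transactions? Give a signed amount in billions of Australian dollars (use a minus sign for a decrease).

-$311.92 billion

FX sale $435 billion: reserves −$435B, deposits 0.
OMO purchase (from banks) $255 billion: reserves +$255B, deposits 0.
Currency withdrawal $454 billion: reserves −$454B, deposits −$454B.
Currency deposit $376 billion: reserves +$376B, deposits +$376B.
Asset sale (to non-banks) $58 billion: reserves −$58B, deposits −$58B.
Totals: Δreserves = −$316B, Δdeposits = −$136B.
Δrequired reserves = 3% × −$136B = −$4.08B.
Δexcess reserves = Δreserves − Δrequired = −$316B − (−$4.08B) = -$311.92 billion.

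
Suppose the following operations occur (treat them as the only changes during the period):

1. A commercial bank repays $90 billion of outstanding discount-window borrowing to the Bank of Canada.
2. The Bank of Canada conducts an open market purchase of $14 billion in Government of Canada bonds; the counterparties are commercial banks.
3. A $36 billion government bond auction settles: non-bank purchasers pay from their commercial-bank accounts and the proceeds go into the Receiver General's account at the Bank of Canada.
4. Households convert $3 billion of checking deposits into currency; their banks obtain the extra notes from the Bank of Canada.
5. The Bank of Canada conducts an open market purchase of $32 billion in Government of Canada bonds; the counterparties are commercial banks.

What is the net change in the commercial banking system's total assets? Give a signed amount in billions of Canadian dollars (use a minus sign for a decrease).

Bank of Canada balance sheet:
  Assets:      Securities +$46B, Loans to banks −$90B
  Liabilities: Bank reserves −$83B, Currency in circulation +$3B, Government deposits +$36B
Commercial banking system:
  Assets:      Reserves at CB −$83B, Securities −$46B
  Liabilities: Checkable deposits −$39B, Borrowings from CB −$90B
Change in total bank assets = -$129 billion.

-$129 billion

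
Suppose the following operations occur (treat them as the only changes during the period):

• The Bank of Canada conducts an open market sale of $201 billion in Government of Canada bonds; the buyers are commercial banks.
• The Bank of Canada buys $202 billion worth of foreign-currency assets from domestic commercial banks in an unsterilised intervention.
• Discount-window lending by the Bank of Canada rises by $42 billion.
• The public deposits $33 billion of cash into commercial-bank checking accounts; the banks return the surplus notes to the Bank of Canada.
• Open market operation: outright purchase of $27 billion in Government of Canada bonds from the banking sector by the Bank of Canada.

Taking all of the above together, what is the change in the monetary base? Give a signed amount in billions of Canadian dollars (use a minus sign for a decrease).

Bank of Canada balance sheet:
  Assets:      Securities −$174B, Loans to banks +$42B, Foreign assets +$202B
  Liabilities: Bank reserves +$103B, Currency in circulation −$33B
Commercial banking system:
  Assets:      Reserves at CB +$103B, Securities +$174B, Foreign assets −$202B
  Liabilities: Checkable deposits +$33B, Borrowings from CB +$42B
Monetary base = currency + reserves: −$33B + (+$103B) = +$70 billion.

+$70 billion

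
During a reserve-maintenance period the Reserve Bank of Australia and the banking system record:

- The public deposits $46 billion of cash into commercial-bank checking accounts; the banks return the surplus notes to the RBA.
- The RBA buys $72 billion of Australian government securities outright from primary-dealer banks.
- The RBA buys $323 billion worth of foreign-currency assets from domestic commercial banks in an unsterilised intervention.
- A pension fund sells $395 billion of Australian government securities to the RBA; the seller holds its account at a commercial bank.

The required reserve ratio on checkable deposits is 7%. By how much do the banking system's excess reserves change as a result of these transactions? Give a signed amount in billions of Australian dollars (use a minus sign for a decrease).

+$805.13 billion

Currency deposit $46 billion: reserves +$46B, deposits +$46B.
OMO purchase (from banks) $72 billion: reserves +$72B, deposits 0.
FX purchase $323 billion: reserves +$323B, deposits 0.
Asset purchase (from non-banks) $395 billion: reserves +$395B, deposits +$395B.
Totals: Δreserves = +$836B, Δdeposits = +$441B.
Δrequired reserves = 7% × +$441B = +$30.87B.
Δexcess reserves = Δreserves − Δrequired = +$836B − (+$30.87B) = +$805.13 billion.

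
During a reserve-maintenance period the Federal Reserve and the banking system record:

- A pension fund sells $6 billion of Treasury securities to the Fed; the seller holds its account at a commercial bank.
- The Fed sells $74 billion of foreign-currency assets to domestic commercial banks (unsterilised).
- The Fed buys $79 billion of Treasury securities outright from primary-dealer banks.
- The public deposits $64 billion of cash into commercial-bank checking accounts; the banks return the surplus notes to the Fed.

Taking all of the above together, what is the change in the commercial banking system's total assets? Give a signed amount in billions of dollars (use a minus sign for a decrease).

Asset purchase (from non-banks) $6 billion: bank balance sheets expand → +$6B.
FX sale $74 billion: just an asset swap on bank balance sheets → 0.
OMO purchase (from banks) $79 billion: just an asset swap on bank balance sheets → 0.
Currency deposit $64 billion: bank balance sheets expand → +$64B.
Net: 6 + 0 + 0 + 64 = +$70 billion.

+$70 billion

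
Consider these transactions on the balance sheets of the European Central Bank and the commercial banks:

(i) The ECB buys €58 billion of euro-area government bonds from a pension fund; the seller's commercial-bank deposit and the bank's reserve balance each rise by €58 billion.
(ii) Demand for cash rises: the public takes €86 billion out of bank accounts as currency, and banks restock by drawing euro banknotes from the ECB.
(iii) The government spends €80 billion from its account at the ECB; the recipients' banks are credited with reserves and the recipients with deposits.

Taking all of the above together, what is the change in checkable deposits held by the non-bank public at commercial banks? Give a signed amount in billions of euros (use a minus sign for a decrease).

Asset purchase (from non-banks) €58 billion: non-bank counterparties' bank balances rise → +€58B.
Currency withdrawal €86 billion: non-bank counterparties' bank balances fall → −€86B.
Government spending €80 billion: non-bank counterparties' bank balances rise → +€80B.
Net: 58 − 86 + 80 = +€52 billion.

+€52 billion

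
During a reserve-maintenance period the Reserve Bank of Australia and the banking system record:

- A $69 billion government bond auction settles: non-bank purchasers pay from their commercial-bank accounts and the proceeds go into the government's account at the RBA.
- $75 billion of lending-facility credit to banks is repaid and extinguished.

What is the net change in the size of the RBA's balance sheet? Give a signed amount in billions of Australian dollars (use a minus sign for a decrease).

RBA balance sheet:
  Assets:      Loans to banks −$75B
  Liabilities: Bank reserves −$144B, Government deposits +$69B
Commercial banking system:
  Assets:      Reserves at CB −$144B
  Liabilities: Checkable deposits −$69B, Borrowings from CB −$75B
Change in total RBA assets = -$75 billion.

-$75 billion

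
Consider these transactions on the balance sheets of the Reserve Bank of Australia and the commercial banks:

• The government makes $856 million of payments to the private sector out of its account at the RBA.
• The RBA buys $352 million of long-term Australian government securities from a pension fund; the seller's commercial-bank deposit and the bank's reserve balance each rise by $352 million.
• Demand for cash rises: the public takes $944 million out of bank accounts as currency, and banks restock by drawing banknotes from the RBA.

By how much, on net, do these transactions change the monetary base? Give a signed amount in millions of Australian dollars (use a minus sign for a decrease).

Government spending $856 million: a non-base liability converts back to reserves → +$856M.
Asset purchase (from non-banks) $352 million: RBA balance sheet expands → +$352M.
Currency withdrawal $944 million: just a shift between currency and reserves — both are base money → 0.
Net: 856 + 352 + 0 = +$1208 million.

+$1208 million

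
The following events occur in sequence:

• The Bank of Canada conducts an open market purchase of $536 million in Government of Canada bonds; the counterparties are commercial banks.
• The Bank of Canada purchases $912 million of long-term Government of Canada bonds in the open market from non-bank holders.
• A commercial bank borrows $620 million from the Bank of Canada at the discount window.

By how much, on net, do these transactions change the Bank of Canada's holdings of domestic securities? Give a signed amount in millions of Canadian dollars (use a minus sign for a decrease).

OMO purchase (from banks) $536 million: securities added to the Bank of Canada's portfolio → +$536M.
Asset purchase (from non-banks) $912 million: securities added to the Bank of Canada's portfolio → +$912M.
Discount-window loan $620 million: the Bank of Canada's securities portfolio is untouched → 0.
Net: 536 + 912 + 0 = +$1448 million.

+$1448 million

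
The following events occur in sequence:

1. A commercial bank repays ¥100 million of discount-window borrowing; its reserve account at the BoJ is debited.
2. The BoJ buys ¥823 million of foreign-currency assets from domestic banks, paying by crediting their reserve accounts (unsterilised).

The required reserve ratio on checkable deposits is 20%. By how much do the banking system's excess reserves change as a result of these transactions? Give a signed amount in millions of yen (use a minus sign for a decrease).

+¥723 million

Discount-window repayment ¥100 million: reserves −¥100M, deposits 0.
FX purchase ¥823 million: reserves +¥823M, deposits 0.
Totals: Δreserves = +¥723M, Δdeposits = 0.
Δrequired reserves = 20% × 0 = 0.
Δexcess reserves = Δreserves − Δrequired = +¥723M − (0) = +¥723 million.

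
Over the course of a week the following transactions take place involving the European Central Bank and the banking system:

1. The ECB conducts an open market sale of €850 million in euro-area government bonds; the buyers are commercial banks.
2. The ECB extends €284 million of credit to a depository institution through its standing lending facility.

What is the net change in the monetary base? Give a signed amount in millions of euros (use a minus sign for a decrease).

-€566 million

OMO sale (to banks) €850 million: ECB balance sheet contracts → −€850M.
Discount-window loan €284 million: ECB balance sheet expands → +€284M.
Net: −850 + 284 = -€566 million.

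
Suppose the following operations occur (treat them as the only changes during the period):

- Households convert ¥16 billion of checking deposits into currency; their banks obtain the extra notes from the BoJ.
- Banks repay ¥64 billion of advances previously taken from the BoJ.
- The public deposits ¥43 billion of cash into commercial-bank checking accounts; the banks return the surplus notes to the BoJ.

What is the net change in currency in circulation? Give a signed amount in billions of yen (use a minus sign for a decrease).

BoJ balance sheet:
  Assets:      Loans to banks −¥64B
  Liabilities: Bank reserves −¥37B, Currency in circulation −¥27B
Commercial banking system:
  Assets:      Reserves at CB −¥37B
  Liabilities: Checkable deposits +¥27B, Borrowings from CB −¥64B
So the change in currency in circulation is -¥27 billion.

-¥27 billion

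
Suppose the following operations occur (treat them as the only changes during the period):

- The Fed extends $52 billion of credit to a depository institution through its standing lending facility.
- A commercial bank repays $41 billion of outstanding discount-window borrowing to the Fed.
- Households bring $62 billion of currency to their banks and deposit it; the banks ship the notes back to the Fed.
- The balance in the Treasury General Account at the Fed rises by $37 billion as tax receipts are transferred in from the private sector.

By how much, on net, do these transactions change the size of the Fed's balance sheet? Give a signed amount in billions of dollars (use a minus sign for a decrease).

Fed balance sheet:
  Assets:      Loans to banks +$11B
  Liabilities: Bank reserves +$36B, Currency in circulation −$62B, Government deposits +$37B
Change in total Fed assets = +$11 billion.

+$11 billion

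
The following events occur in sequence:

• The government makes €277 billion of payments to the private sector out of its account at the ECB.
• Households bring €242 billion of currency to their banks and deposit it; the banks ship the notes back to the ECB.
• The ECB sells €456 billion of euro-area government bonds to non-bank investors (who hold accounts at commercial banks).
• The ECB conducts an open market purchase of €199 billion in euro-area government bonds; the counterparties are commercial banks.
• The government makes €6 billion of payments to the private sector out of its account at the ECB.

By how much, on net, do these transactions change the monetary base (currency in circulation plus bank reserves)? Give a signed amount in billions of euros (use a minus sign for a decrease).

+€26 billion

ECB balance sheet:
  Assets:      Securities −€257B
  Liabilities: Bank reserves +€268B, Currency in circulation −€242B, Government deposits −€283B
Commercial banking system:
  Assets:      Reserves at CB +€268B, Securities −€199B
  Liabilities: Checkable deposits +€69B
Monetary base = currency + reserves: −€242B + (+€268B) = +€26 billion.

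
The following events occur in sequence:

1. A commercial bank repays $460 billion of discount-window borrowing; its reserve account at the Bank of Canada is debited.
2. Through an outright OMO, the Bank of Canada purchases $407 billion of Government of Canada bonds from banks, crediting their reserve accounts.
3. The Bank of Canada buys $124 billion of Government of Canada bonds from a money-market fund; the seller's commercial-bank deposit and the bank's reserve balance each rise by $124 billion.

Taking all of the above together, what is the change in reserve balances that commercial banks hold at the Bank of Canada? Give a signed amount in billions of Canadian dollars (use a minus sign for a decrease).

Discount-window repayment $460 billion: repayment is debited from reserves → −$460B.
OMO purchase (from banks) $407 billion: the Bank of Canada pays by crediting reserve accounts → +$407B.
Asset purchase (from non-banks) $124 billion: the Bank of Canada pays by crediting reserve accounts → +$124B.
Net: −460 + 407 + 124 = +$71 billion.

+$71 billion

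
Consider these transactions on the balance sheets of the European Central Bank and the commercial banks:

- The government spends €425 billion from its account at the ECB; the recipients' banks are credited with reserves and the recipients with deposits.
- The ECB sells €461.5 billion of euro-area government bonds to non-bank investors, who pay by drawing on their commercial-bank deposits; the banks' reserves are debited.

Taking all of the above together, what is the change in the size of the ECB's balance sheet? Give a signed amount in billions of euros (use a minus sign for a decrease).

-€461.5 billion

Government spending €425 billion: only the composition of liabilities changes → 0.
Asset sale (to non-banks) €461.5 billion: an ECB asset is shed → −€461.5B.
Net: 0 − 461.5 = -€461.5 billion.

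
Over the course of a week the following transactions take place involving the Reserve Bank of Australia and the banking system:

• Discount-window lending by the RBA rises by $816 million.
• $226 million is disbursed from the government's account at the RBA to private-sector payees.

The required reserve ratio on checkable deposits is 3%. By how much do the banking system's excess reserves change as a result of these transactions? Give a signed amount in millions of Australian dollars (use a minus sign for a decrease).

+$1035.22 million

Discount-window loan $816 million: reserves +$816M, deposits 0.
Government spending $226 million: reserves +$226M, deposits +$226M.
Totals: Δreserves = +$1042M, Δdeposits = +$226M.
Δrequired reserves = 3% × +$226M = +$6.78M.
Δexcess reserves = Δreserves − Δrequired = +$1042M − (+$6.78M) = +$1035.22 million.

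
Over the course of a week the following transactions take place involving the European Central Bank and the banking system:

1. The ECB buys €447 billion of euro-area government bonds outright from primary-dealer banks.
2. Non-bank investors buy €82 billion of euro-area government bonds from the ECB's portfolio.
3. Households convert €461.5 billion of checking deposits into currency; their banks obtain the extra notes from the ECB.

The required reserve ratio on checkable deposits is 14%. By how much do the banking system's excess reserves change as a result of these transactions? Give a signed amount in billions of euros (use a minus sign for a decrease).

-€20.41 billion

OMO purchase (from banks) €447 billion: reserves +€447B, deposits 0.
Asset sale (to non-banks) €82 billion: reserves −€82B, deposits −€82B.
Currency withdrawal €461.5 billion: reserves −€461.5B, deposits −€461.5B.
Totals: Δreserves = −€96.5B, Δdeposits = −€543.5B.
Δrequired reserves = 14% × −€543.5B = −€76.09B.
Δexcess reserves = Δreserves − Δrequired = −€96.5B − (−€76.09B) = -€20.41 billion.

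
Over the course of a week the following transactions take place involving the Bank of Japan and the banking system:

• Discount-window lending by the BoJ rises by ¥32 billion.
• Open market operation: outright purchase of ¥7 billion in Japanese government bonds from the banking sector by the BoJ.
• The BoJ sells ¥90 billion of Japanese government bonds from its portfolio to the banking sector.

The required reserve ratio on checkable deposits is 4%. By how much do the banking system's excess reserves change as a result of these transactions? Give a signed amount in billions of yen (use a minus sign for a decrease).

Discount-window loan ¥32 billion: reserves +¥32B, deposits 0.
OMO purchase (from banks) ¥7 billion: reserves +¥7B, deposits 0.
OMO sale (to banks) ¥90 billion: reserves −¥90B, deposits 0.
Totals: Δreserves = −¥51B, Δdeposits = 0.
Δrequired reserves = 4% × 0 = 0.
Δexcess reserves = Δreserves − Δrequired = −¥51B − (0) = -¥51 billion.

-¥51 billion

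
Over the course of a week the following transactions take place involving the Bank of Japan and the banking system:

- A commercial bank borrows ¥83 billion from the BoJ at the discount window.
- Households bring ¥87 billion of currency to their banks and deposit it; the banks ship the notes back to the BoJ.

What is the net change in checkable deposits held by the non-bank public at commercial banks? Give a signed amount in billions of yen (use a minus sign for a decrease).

Discount-window loan ¥83 billion: the counterparty is a bank, so public deposits are unchanged → 0.
Currency deposit ¥87 billion: non-bank counterparties' bank balances rise → +¥87B.
Net: 0 + 87 = +¥87 billion.

+¥87 billion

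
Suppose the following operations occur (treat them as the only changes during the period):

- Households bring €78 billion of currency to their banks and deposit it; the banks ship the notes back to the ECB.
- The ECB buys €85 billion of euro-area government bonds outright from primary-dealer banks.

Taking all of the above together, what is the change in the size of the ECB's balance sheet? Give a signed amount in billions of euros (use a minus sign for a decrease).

+€85 billion

Currency deposit €78 billion: only the composition of liabilities changes → 0.
OMO purchase (from banks) €85 billion: an ECB asset is acquired → +€85B.
Net: 0 + 85 = +€85 billion.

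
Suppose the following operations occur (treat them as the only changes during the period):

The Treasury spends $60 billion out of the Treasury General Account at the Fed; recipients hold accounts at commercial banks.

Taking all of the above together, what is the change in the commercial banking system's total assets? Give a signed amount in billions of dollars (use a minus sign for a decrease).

Government spending $60 billion: bank balance sheets expand → +$60B.

+$60 billion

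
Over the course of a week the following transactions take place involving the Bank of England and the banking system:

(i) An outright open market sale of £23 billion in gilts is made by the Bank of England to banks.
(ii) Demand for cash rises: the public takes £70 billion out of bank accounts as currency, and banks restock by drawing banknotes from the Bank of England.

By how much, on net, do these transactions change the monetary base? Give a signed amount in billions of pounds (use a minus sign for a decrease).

OMO sale (to banks) £23 billion: Bank of England balance sheet contracts → −£23B.
Currency withdrawal £70 billion: just a shift between currency and reserves — both are base money → 0.
Net: −23 + 0 = -£23 billion.

-£23 billion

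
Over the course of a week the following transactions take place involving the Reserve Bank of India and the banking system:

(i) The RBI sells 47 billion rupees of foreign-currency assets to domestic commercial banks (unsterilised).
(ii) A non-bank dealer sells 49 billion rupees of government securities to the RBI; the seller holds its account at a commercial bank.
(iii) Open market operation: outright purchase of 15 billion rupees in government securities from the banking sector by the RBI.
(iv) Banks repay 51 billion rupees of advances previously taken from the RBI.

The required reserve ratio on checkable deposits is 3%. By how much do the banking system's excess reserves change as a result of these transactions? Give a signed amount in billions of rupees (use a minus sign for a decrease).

-35.47 billion

FX sale 47 billion rupees: reserves −47B, deposits 0.
Asset purchase (from non-banks) 49 billion rupees: reserves +49B, deposits +49B.
OMO purchase (from banks) 15 billion rupees: reserves +15B, deposits 0.
Discount-window repayment 51 billion rupees: reserves −51B, deposits 0.
Totals: Δreserves = −34B, Δdeposits = +49B.
Δrequired reserves = 3% × +49B = +1.47B.
Δexcess reserves = Δreserves − Δrequired = −34B − (+1.47B) = -35.47 billion.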